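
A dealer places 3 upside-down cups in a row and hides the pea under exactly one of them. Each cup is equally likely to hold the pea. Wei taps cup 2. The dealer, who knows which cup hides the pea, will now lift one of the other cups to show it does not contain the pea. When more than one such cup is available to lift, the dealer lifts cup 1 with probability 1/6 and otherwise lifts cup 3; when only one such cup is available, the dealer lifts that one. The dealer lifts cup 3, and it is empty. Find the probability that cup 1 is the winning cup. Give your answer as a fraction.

Apply Bayes' rule, conditioning on where the pea actually is.
If it is under cup 1 (prior 1/3): only cup 3 is available, probability 1; weight (1/3)·1 = 1/3.
If it is under cup 2 (prior 1/3): cup 1 is available but not opened, probability 5/6; weight (1/3)·(5/6) = 5/18.
If it is under cup 3 (prior 1/3): the dealer opened cup 3, so this case is ruled out; weight (1/3)·0 = 0.
The weights sum to 11/18.
So P(the pea under cup 1 | the dealer opened cup 3) = (1/3) / (11/18) = 6/11.

6/11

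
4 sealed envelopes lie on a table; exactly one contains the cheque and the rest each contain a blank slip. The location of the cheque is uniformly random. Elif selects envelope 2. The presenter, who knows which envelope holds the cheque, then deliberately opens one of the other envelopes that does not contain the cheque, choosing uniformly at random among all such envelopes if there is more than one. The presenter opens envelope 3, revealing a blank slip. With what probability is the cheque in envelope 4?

Apply Bayes' rule, conditioning on where the cheque actually is.
If it is in either of envelopes 1 and 4 (prior 1/4 each): the presenter has 2 equally likely choices, so probability 1/2; weight (1/4)·(1/2) = 1/8 each.
If it is in envelope 2 (prior 1/4): the presenter has 3 equally likely choices, so probability 1/3; weight (1/4)·(1/3) = 1/12.
If it is in envelope 3 (prior 1/4): the presenter opened envelope 3, so this case is ruled out; weight (1/4)·0 = 0.
The weights sum to 1/3.
So P(the cheque in envelope 4 | the presenter opened envelope 3) = (1/8) / (1/3) = 3/8.

3/8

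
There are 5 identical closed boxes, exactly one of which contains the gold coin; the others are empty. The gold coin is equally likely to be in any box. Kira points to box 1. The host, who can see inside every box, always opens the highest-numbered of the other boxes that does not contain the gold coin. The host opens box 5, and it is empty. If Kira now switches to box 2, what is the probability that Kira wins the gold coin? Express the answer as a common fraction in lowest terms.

Condition on the true location of the gold coin.
If it is in any of boxes 1, 2, 3, and 4 (prior 1/5 each): box 5 is the highest-numbered option available, probability 1; weight (1/5)·1 = 1/5 each.
If it is in box 5 (prior 1/5): the host opened box 5, so this case is ruled out; weight (1/5)·0 = 0.
The weights sum to 4/5.
So P(the gold coin in box 2 | the host opened box 5) = (1/5) / (4/5) = 1/4.

1/4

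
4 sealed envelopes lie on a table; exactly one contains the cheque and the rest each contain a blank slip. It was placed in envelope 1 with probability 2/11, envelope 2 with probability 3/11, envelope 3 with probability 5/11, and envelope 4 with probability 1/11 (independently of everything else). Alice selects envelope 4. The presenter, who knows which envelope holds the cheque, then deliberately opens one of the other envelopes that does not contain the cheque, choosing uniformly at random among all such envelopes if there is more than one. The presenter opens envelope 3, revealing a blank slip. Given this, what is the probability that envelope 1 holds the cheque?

6/17

Condition on the true location of the cheque.
If it is in envelope 1 (prior 2/11): the presenter has 2 equally likely choices, so probability 1/2; weight (2/11)·(1/2) = 1/11.
If it is in envelope 2 (prior 3/11): the presenter has 2 equally likely choices, so probability 1/2; weight (3/11)·(1/2) = 3/22.
If it is in envelope 3 (prior 5/11): the presenter opened envelope 3, so this case is ruled out; weight (5/11)·0 = 0.
If it is in envelope 4 (prior 1/11): the presenter has 3 equally likely choices, so probability 1/3; weight (1/11)·(1/3) = 1/33.
The weights sum to 17/66.
So P(the cheque in envelope 1 | the presenter opened envelope 3) = (1/11) / (17/66) = 6/17.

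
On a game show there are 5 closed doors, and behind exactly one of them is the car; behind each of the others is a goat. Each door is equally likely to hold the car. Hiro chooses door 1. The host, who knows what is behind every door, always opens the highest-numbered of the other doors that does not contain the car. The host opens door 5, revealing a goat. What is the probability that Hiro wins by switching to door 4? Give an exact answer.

1/4

Apply Bayes' rule, conditioning on where the car actually is.
If it is behind any of doors 1, 2, 3, and 4 (prior 1/5 each): door 5 is the highest-numbered option available, probability 1; weight (1/5)·1 = 1/5 each.
If it is behind door 5 (prior 1/5): the host opened door 5, so this case is ruled out; weight (1/5)·0 = 0.
The weights sum to 4/5.
So P(the car behind door 4 | the host opened door 5) = (1/5) / (4/5) = 1/4.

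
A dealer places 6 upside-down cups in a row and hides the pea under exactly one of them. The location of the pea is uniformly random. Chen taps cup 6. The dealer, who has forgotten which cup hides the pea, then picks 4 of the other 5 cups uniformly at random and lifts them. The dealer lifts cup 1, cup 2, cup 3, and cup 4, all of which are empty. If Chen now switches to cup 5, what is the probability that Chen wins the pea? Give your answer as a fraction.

Consider each possible location of the pea in turn.
If it is under any of cups 1, 2, 3, and 4 (prior 1/6 each): that cup was opened and seen not to hold the prize — ruled out; weight (1/6)·0 = 0 each.
If it is under either of cups 5 and 6 (prior 1/6 each): the dealer picks exactly this set with probability 1/5 regardless, and none is the prize; weight (1/6)·(1/5) = 1/30 each.
The weights sum to 1/15.
So P(the pea under cup 5 | the dealer opened cup 1, cup 2, cup 3, and cup 4) = (1/30) / (1/15) = 1/2.

1/2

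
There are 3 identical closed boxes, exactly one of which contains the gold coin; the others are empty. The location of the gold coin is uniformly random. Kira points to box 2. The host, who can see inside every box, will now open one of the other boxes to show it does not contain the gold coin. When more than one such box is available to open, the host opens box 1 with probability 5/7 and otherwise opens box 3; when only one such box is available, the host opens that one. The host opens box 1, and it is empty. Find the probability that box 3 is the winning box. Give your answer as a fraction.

7/12

Apply Bayes' rule, conditioning on where the gold coin actually is.
If it is in box 1 (prior 1/3): the host opened box 1, so this case is ruled out; weight (1/3)·0 = 0.
If it is in box 2 (prior 1/3): box 1 is available, opened with probability 5/7; weight (1/3)·(5/7) = 5/21.
If it is in box 3 (prior 1/3): only box 1 is available, probability 1; weight (1/3)·1 = 1/3.
The weights sum to 4/7.
So P(the gold coin in box 3 | the host opened box 1) = (1/3) / (4/7) = 7/12.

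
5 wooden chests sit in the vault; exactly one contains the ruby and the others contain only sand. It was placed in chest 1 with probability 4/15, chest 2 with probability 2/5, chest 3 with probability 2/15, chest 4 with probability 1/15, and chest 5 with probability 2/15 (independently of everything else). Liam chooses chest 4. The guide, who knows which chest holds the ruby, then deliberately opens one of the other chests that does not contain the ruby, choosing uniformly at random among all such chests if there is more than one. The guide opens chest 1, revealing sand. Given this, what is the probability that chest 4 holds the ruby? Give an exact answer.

3/43

Apply Bayes' rule, conditioning on where the ruby actually is.
If it is in chest 1 (prior 4/15): the guide opened chest 1, so this case is ruled out; weight (4/15)·0 = 0.
If it is in chest 2 (prior 2/5): the guide has 3 equally likely choices, so probability 1/3; weight (2/5)·(1/3) = 2/15.
If it is in either of chests 3 and 5 (prior 2/15 each): the guide has 3 equally likely choices, so probability 1/3; weight (2/15)·(1/3) = 2/45 each.
If it is in chest 4 (prior 1/15): the guide has 4 equally likely choices, so probability 1/4; weight (1/15)·(1/4) = 1/60.
The weights sum to 43/180.
So P(the ruby in chest 4 | the guide opened chest 1) = (1/60) / (43/180) = 3/43.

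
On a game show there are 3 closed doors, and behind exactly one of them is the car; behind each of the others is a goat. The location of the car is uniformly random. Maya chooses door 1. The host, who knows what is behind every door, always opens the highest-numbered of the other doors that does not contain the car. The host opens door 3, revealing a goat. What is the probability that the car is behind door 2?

1/2

Apply Bayes' rule, conditioning on where the car actually is.
If it is behind either of doors 1 and 2 (prior 1/3 each): door 3 is the highest-numbered option available, probability 1; weight (1/3)·1 = 1/3 each.
If it is behind door 3 (prior 1/3): the host opened door 3, so this case is ruled out; weight (1/3)·0 = 0.
The weights sum to 2/3.
So P(the car behind door 2 | the host opened door 3) = (1/3) / (2/3) = 1/2.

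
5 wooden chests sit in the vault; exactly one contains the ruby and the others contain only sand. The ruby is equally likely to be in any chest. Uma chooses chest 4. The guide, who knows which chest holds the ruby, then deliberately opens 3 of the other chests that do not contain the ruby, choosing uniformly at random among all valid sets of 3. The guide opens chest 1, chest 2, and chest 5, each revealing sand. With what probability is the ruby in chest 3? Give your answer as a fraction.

4/5

Apply Bayes' rule, conditioning on where the ruby actually is.
If it is in any of chests 1, 2, and 5 (prior 1/5 each): that chest was opened and seen not to hold the prize — ruled out; weight (1/5)·0 = 0 each.
If it is in chest 3 (prior 1/5): the guide has no choice, probability 1; weight (1/5)·1 = 1/5.
If it is in chest 4 (prior 1/5): the guide has 4 equally likely choices, so probability 1/4; weight (1/5)·(1/4) = 1/20.
The weights sum to 1/4.
So P(the ruby in chest 3 | the guide opened chest 1, chest 2, and chest 5) = (1/5) / (1/4) = 4/5.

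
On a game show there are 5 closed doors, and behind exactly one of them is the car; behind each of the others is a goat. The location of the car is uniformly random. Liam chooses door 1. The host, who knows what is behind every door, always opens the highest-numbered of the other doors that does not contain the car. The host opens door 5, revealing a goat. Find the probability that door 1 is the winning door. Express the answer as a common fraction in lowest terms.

Condition on the true location of the car.
If it is behind any of doors 1, 2, 3, and 4 (prior 1/5 each): door 5 is the highest-numbered option available, probability 1; weight (1/5)·1 = 1/5 each.
If it is behind door 5 (prior 1/5): the host opened door 5, so this case is ruled out; weight (1/5)·0 = 0.
The weights sum to 4/5.
So P(the car behind door 1 | the host opened door 5) = (1/5) / (4/5) = 1/4.

1/4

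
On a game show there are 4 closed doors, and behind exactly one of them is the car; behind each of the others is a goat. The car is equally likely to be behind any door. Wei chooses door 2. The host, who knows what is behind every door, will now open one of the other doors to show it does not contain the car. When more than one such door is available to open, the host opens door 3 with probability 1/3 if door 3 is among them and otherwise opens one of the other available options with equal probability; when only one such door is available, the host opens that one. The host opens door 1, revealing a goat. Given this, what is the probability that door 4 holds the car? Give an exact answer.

4/9

Condition on the true location of the car.
If it is behind door 1 (prior 1/4): the host opened door 1, so this case is ruled out; weight (1/4)·0 = 0.
If it is behind door 2 (prior 1/4): door 3 is available but not opened; door 1 gets probability (1 − 1/3)/2 = 1/3; weight (1/4)·(1/3) = 1/12.
If it is behind door 3 (prior 1/4): door 3 holds the prize so is unavailable; the host chooses uniformly among the 2 others, probability 1/2; weight (1/4)·(1/2) = 1/8.
If it is behind door 4 (prior 1/4): door 3 is available but not opened, probability 2/3; weight (1/4)·(2/3) = 1/6.
The weights sum to 3/8.
So P(the car behind door 4 | the host opened door 1) = (1/6) / (3/8) = 4/9.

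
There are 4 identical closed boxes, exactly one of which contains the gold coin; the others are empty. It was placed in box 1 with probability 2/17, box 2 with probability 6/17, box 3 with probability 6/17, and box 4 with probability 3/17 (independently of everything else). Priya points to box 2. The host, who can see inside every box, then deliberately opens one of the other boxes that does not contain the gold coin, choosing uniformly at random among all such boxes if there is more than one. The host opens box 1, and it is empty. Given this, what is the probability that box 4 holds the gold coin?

Condition on the true location of the gold coin.
If it is in box 1 (prior 2/17): the host opened box 1, so this case is ruled out; weight (2/17)·0 = 0.
If it is in box 2 (prior 6/17): the host has 3 equally likely choices, so probability 1/3; weight (6/17)·(1/3) = 2/17.
If it is in box 3 (prior 6/17): the host has 2 equally likely choices, so probability 1/2; weight (6/17)·(1/2) = 3/17.
If it is in box 4 (prior 3/17): the host has 2 equally likely choices, so probability 1/2; weight (3/17)·(1/2) = 3/34.
The weights sum to 13/34.
So P(the gold coin in box 4 | the host opened box 1) = (3/34) / (13/34) = 3/13.

3/13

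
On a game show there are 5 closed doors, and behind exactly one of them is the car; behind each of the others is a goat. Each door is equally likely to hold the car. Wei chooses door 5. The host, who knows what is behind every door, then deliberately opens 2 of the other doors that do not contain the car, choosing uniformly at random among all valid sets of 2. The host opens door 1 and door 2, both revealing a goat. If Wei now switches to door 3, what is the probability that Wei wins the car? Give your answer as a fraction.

2/5

Apply Bayes' rule, conditioning on where the car actually is.
If it is behind either of doors 1 and 2 (prior 1/5 each): that door was opened and seen not to hold the prize — ruled out; weight (1/5)·0 = 0 each.
If it is behind either of doors 3 and 4 (prior 1/5 each): the host has 3 equally likely choices, so probability 1/3; weight (1/5)·(1/3) = 1/15 each.
If it is behind door 5 (prior 1/5): the host has 6 equally likely choices, so probability 1/6; weight (1/5)·(1/6) = 1/30.
The weights sum to 1/6.
So P(the car behind door 3 | the host opened door 1 and door 2) = (1/15) / (1/6) = 2/5.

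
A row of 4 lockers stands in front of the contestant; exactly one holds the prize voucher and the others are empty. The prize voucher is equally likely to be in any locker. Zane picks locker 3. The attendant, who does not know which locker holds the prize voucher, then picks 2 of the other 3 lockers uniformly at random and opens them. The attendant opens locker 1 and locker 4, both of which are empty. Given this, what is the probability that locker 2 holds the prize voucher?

Because the attendant chose which lockers to open without knowing where the prize voucher is, the choice is independent of the prize location. Learning that none of the 2 opened lockers holds the prize voucher simply rules out those 2 locations and leaves the remaining 2 lockers still equally likely by symmetry.
So P(the prize voucher in locker 2) = 1/2.

1/2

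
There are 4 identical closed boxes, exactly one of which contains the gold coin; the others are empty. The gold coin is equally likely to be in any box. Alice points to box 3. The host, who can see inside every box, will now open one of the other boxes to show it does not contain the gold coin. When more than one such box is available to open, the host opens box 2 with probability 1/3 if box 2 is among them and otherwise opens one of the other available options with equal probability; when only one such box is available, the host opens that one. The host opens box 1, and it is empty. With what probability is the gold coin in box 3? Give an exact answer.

Condition on the true location of the gold coin.
If it is in box 1 (prior 1/4): the host opened box 1, so this case is ruled out; weight (1/4)·0 = 0.
If it is in box 2 (prior 1/4): box 2 holds the prize so is unavailable; the host chooses uniformly among the 2 others, probability 1/2; weight (1/4)·(1/2) = 1/8.
If it is in box 3 (prior 1/4): box 2 is available but not opened; box 1 gets probability (1 − 1/3)/2 = 1/3; weight (1/4)·(1/3) = 1/12.
If it is in box 4 (prior 1/4): box 2 is available but not opened, probability 2/3; weight (1/4)·(2/3) = 1/6.
The weights sum to 3/8.
So P(the gold coin in box 3 | the host opened box 1) = (1/12) / (3/8) = 2/9.

2/9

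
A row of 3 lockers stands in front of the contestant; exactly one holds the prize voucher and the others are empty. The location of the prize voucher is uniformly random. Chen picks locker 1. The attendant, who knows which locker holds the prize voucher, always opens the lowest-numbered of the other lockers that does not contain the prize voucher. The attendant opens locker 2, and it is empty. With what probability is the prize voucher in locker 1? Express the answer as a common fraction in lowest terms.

1/2

Consider each possible location of the prize voucher in turn.
If it is in either of lockers 1 and 3 (prior 1/3 each): locker 2 is the lowest-numbered option available, probability 1; weight (1/3)·1 = 1/3 each.
If it is in locker 2 (prior 1/3): the attendant opened locker 2, so this case is ruled out; weight (1/3)·0 = 0.
The weights sum to 2/3.
So P(the prize voucher in locker 1 | the attendant opened locker 2) = (1/3) / (2/3) = 1/2.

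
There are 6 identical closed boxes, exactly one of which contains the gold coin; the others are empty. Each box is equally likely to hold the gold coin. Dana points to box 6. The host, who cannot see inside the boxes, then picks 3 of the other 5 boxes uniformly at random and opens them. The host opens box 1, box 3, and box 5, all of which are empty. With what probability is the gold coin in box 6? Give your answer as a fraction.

1/3

Condition on the true location of the gold coin.
If it is in any of boxes 1, 3, and 5 (prior 1/6 each): that box was opened and seen not to hold the prize — ruled out; weight (1/6)·0 = 0 each.
If it is in any of boxes 2, 4, and 6 (prior 1/6 each): the host picks exactly this set with probability 1/10 regardless, and none is the prize; weight (1/6)·(1/10) = 1/60 each.
The weights sum to 1/20.
So P(the gold coin in box 6 | the host opened box 1, box 3, and box 5) = (1/60) / (1/20) = 1/3.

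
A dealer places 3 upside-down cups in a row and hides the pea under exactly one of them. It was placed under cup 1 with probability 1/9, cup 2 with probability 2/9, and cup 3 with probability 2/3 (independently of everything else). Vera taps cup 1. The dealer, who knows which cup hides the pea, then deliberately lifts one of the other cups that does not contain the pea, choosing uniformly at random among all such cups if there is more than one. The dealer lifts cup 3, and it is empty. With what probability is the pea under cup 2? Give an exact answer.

4/5

Consider each possible location of the pea in turn.
If it is under cup 1 (prior 1/9): the dealer has 2 equally likely choices, so probability 1/2; weight (1/9)·(1/2) = 1/18.
If it is under cup 2 (prior 2/9): the dealer has no choice, probability 1; weight (2/9)·1 = 2/9.
If it is under cup 3 (prior 2/3): the dealer opened cup 3, so this case is ruled out; weight (2/3)·0 = 0.
The weights sum to 5/18.
So P(the pea under cup 2 | the dealer opened cup 3) = (2/9) / (5/18) = 4/5.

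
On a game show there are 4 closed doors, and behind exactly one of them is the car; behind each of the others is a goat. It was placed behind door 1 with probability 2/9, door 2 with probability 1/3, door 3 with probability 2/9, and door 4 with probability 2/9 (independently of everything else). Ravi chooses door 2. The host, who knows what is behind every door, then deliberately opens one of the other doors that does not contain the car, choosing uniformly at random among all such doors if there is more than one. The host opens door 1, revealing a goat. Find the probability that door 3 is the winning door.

Condition on the true location of the car.
If it is behind door 1 (prior 2/9): the host opened door 1, so this case is ruled out; weight (2/9)·0 = 0.
If it is behind door 2 (prior 1/3): the host has 3 equally likely choices, so probability 1/3; weight (1/3)·(1/3) = 1/9.
If it is behind either of doors 3 and 4 (prior 2/9 each): the host has 2 equally likely choices, so probability 1/2; weight (2/9)·(1/2) = 1/9 each.
The weights sum to 1/3.
So P(the car behind door 3 | the host opened door 1) = (1/9) / (1/3) = 1/3.

1/3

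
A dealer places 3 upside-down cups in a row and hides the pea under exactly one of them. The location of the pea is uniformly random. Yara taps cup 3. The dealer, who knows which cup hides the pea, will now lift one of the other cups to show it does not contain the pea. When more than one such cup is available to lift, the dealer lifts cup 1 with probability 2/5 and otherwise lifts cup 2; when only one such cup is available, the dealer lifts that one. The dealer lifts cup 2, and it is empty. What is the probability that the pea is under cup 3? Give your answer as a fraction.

3/8

Condition on the true location of the pea.
If it is under cup 1 (prior 1/3): only cup 2 is available, probability 1; weight (1/3)·1 = 1/3.
If it is under cup 2 (prior 1/3): the dealer opened cup 2, so this case is ruled out; weight (1/3)·0 = 0.
If it is under cup 3 (prior 1/3): cup 1 is available but not opened, probability 3/5; weight (1/3)·(3/5) = 1/5.
The weights sum to 8/15.
So P(the pea under cup 3 | the dealer opened cup 2) = (1/5) / (8/15) = 3/8.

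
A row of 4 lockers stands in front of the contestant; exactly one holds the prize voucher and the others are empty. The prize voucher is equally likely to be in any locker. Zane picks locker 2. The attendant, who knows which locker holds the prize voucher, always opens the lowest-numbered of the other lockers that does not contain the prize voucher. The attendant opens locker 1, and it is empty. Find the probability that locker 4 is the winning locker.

Consider each possible location of the prize voucher in turn.
If it is in locker 1 (prior 1/4): the attendant opened locker 1, so this case is ruled out; weight (1/4)·0 = 0.
If it is in any of lockers 2, 3, and 4 (prior 1/4 each): locker 1 is the lowest-numbered option available, probability 1; weight (1/4)·1 = 1/4 each.
The weights sum to 3/4.
So P(the prize voucher in locker 4 | the attendant opened locker 1) = (1/4) / (3/4) = 1/3.

1/3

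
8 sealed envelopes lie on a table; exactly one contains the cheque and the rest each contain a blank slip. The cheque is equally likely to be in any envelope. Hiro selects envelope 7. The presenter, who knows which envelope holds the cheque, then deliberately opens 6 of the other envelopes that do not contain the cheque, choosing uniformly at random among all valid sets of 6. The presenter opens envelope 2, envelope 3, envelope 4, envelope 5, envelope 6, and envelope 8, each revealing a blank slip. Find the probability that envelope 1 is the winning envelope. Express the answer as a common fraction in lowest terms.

7/8

Consider each possible location of the cheque in turn.
If it is in envelope 1 (prior 1/8): the presenter has no choice, probability 1; weight (1/8)·1 = 1/8.
If it is in any of envelopes 2, 3, 4, 5, 6, and 8 (prior 1/8 each): that envelope was opened and seen not to hold the prize — ruled out; weight (1/8)·0 = 0 each.
If it is in envelope 7 (prior 1/8): the presenter has 7 equally likely choices, so probability 1/7; weight (1/8)·(1/7) = 1/56.
The weights sum to 1/7.
So P(the cheque in envelope 1 | the presenter opened envelope 2, envelope 3, envelope 4, envelope 5, envelope 6, and envelope 8) = (1/8) / (1/7) = 7/8.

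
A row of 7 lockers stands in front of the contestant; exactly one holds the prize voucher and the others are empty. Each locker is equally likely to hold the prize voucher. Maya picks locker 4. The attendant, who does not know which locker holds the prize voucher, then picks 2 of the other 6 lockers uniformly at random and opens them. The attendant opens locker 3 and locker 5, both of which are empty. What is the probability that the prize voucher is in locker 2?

1/5

Consider each possible location of the prize voucher in turn.
If it is in any of lockers 1, 2, 4, 6, and 7 (prior 1/7 each): the attendant picks exactly this set with probability 1/15 regardless, and none is the prize; weight (1/7)·(1/15) = 1/105 each.
If it is in either of lockers 3 and 5 (prior 1/7 each): that locker was opened and seen not to hold the prize — ruled out; weight (1/7)·0 = 0 each.
The weights sum to 1/21.
So P(the prize voucher in locker 2 | the attendant opened locker 3 and locker 5) = (1/105) / (1/21) = 1/5.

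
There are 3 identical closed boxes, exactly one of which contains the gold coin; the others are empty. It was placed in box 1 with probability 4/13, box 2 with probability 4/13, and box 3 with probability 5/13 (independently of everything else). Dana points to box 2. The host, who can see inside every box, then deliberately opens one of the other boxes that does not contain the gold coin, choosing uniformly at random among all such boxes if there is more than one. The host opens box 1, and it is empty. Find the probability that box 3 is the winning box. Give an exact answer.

Consider each possible location of the gold coin in turn.
If it is in box 1 (prior 4/13): the host opened box 1, so this case is ruled out; weight (4/13)·0 = 0.
If it is in box 2 (prior 4/13): the host has 2 equally likely choices, so probability 1/2; weight (4/13)·(1/2) = 2/13.
If it is in box 3 (prior 5/13): the host has no choice, probability 1; weight (5/13)·1 = 5/13.
The weights sum to 7/13.
So P(the gold coin in box 3 | the host opened box 1) = (5/13) / (7/13) = 5/7.

5/7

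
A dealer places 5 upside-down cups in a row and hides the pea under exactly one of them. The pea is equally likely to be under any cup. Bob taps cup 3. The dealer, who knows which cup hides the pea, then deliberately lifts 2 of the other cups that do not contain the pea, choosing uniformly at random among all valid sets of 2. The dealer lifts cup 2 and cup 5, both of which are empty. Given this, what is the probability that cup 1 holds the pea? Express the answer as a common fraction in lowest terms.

Condition on the true location of the pea.
If it is under either of cups 1 and 4 (prior 1/5 each): the dealer has 3 equally likely choices, so probability 1/3; weight (1/5)·(1/3) = 1/15 each.
If it is under either of cups 2 and 5 (prior 1/5 each): that cup was opened and seen not to hold the prize — ruled out; weight (1/5)·0 = 0 each.
If it is under cup 3 (prior 1/5): the dealer has 6 equally likely choices, so probability 1/6; weight (1/5)·(1/6) = 1/30.
The weights sum to 1/6.
So P(the pea under cup 1 | the dealer opened cup 2 and cup 5) = (1/15) / (1/6) = 2/5.

2/5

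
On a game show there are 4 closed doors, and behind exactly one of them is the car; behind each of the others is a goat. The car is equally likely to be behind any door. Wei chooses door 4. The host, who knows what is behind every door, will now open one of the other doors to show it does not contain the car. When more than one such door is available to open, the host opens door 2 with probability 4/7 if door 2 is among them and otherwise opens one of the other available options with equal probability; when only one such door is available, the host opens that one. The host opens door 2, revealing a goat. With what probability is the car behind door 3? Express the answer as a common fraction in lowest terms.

Condition on the true location of the car.
If it is behind any of doors 1, 3, and 4 (prior 1/4 each): door 2 is available, opened with probability 4/7; weight (1/4)·(4/7) = 1/7 each.
If it is behind door 2 (prior 1/4): the host opened door 2, so this case is ruled out; weight (1/4)·0 = 0.
The weights sum to 3/7.
So P(the car behind door 3 | the host opened door 2) = (1/7) / (3/7) = 1/3.

1/3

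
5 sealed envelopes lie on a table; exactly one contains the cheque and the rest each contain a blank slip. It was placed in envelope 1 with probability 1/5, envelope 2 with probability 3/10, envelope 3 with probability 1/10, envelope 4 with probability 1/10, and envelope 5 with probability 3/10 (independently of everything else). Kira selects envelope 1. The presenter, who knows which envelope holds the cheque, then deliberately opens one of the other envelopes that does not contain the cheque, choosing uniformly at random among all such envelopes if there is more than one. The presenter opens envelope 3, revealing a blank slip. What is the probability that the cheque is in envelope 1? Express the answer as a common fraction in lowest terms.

Apply Bayes' rule, conditioning on where the cheque actually is.
If it is in envelope 1 (prior 1/5): the presenter has 4 equally likely choices, so probability 1/4; weight (1/5)·(1/4) = 1/20.
If it is in either of envelopes 2 and 5 (prior 3/10 each): the presenter has 3 equally likely choices, so probability 1/3; weight (3/10)·(1/3) = 1/10 each.
If it is in envelope 3 (prior 1/10): the presenter opened envelope 3, so this case is ruled out; weight (1/10)·0 = 0.
If it is in envelope 4 (prior 1/10): the presenter has 3 equally likely choices, so probability 1/3; weight (1/10)·(1/3) = 1/30.
The weights sum to 17/60.
So P(the cheque in envelope 1 | the presenter opened envelope 3) = (1/20) / (17/60) = 3/17.

3/17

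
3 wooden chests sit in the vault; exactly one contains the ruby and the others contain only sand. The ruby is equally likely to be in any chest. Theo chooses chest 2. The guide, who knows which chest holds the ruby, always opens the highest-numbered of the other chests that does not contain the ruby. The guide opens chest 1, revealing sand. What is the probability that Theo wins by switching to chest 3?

1

Apply Bayes' rule, conditioning on where the ruby actually is.
If it is in chest 1 (prior 1/3): the guide opened chest 1, so this case is ruled out; weight (1/3)·0 = 0.
If it is in chest 2 (prior 1/3): the guide would have opened chest 3 instead, probability 0; weight (1/3)·0 = 0.
If it is in chest 3 (prior 1/3): chest 1 is the highest-numbered option available, probability 1; weight (1/3)·1 = 1/3.
The weights sum to 1/3.
So P(the ruby in chest 3 | the guide opened chest 1) = (1/3) / (1/3) = 1.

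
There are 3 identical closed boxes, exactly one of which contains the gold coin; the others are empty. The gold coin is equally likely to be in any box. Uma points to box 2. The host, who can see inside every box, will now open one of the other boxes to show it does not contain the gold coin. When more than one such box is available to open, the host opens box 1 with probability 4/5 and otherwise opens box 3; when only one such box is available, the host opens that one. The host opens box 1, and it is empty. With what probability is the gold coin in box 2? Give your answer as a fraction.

4/9

Consider each possible location of the gold coin in turn.
If it is in box 1 (prior 1/3): the host opened box 1, so this case is ruled out; weight (1/3)·0 = 0.
If it is in box 2 (prior 1/3): box 1 is available, opened with probability 4/5; weight (1/3)·(4/5) = 4/15.
If it is in box 3 (prior 1/3): only box 1 is available, probability 1; weight (1/3)·1 = 1/3.
The weights sum to 3/5.
So P(the gold coin in box 2 | the host opened box 1) = (4/15) / (3/5) = 4/9.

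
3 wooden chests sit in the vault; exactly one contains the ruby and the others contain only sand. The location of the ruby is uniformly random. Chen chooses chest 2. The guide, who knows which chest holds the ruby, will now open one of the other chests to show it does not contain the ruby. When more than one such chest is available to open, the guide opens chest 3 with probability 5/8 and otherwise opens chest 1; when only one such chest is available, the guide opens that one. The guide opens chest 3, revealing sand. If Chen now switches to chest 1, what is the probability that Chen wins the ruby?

Apply Bayes' rule, conditioning on where the ruby actually is.
If it is in chest 1 (prior 1/3): only chest 3 is available, probability 1; weight (1/3)·1 = 1/3.
If it is in chest 2 (prior 1/3): chest 3 is available, opened with probability 5/8; weight (1/3)·(5/8) = 5/24.
If it is in chest 3 (prior 1/3): the guide opened chest 3, so this case is ruled out; weight (1/3)·0 = 0.
The weights sum to 13/24.
So P(the ruby in chest 1 | the guide opened chest 3) = (1/3) / (13/24) = 8/13.

8/13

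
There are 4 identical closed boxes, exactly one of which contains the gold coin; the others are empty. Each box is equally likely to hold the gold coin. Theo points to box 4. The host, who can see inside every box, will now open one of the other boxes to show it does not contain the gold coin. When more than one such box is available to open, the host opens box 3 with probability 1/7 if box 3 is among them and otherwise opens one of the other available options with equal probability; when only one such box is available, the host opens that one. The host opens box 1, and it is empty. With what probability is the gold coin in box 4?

Apply Bayes' rule, conditioning on where the gold coin actually is.
If it is in box 1 (prior 1/4): the host opened box 1, so this case is ruled out; weight (1/4)·0 = 0.
If it is in box 2 (prior 1/4): box 3 is available but not opened, probability 6/7; weight (1/4)·(6/7) = 3/14.
If it is in box 3 (prior 1/4): box 3 holds the prize so is unavailable; the host chooses uniformly among the 2 others, probability 1/2; weight (1/4)·(1/2) = 1/8.
If it is in box 4 (prior 1/4): box 3 is available but not opened; box 1 gets probability (1 − 1/7)/2 = 3/7; weight (1/4)·(3/7) = 3/28.
The weights sum to 25/56.
So P(the gold coin in box 4 | the host opened box 1) = (3/28) / (25/56) = 6/25.

6/25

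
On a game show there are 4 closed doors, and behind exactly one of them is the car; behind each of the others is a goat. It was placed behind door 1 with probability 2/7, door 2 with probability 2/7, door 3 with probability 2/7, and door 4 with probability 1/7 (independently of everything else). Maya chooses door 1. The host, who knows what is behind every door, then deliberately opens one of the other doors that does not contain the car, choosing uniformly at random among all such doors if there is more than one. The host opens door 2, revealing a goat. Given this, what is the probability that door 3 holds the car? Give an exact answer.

6/13

Consider each possible location of the car in turn.
If it is behind door 1 (prior 2/7): the host has 3 equally likely choices, so probability 1/3; weight (2/7)·(1/3) = 2/21.
If it is behind door 2 (prior 2/7): the host opened door 2, so this case is ruled out; weight (2/7)·0 = 0.
If it is behind door 3 (prior 2/7): the host has 2 equally likely choices, so probability 1/2; weight (2/7)·(1/2) = 1/7.
If it is behind door 4 (prior 1/7): the host has 2 equally likely choices, so probability 1/2; weight (1/7)·(1/2) = 1/14.
The weights sum to 13/42.
So P(the car behind door 3 | the host opened door 2) = (1/7) / (13/42) = 6/13.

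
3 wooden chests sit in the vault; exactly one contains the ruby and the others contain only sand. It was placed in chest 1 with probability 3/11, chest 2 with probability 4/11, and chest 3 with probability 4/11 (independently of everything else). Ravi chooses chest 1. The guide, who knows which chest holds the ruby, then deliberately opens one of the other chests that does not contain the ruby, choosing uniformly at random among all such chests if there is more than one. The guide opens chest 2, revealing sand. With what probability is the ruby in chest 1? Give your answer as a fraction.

3/11

Consider each possible location of the ruby in turn.
If it is in chest 1 (prior 3/11): the guide has 2 equally likely choices, so probability 1/2; weight (3/11)·(1/2) = 3/22.
If it is in chest 2 (prior 4/11): the guide opened chest 2, so this case is ruled out; weight (4/11)·0 = 0.
If it is in chest 3 (prior 4/11): the guide has no choice, probability 1; weight (4/11)·1 = 4/11.
The weights sum to 1/2.
So P(the ruby in chest 1 | the guide opened chest 2) = (3/22) / (1/2) = 3/11.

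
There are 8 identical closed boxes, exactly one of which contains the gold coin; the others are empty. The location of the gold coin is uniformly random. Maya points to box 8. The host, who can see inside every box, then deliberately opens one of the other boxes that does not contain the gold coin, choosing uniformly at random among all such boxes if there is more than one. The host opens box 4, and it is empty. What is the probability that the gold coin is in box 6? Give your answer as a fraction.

Apply Bayes' rule, conditioning on where the gold coin actually is.
If it is in any of boxes 1, 2, 3, 5, 6, and 7 (prior 1/8 each): the host has 6 equally likely choices, so probability 1/6; weight (1/8)·(1/6) = 1/48 each.
If it is in box 4 (prior 1/8): the host opened box 4, so this case is ruled out; weight (1/8)·0 = 0.
If it is in box 8 (prior 1/8): the host has 7 equally likely choices, so probability 1/7; weight (1/8)·(1/7) = 1/56.
The weights sum to 1/7.
So P(the gold coin in box 6 | the host opened box 4) = (1/48) / (1/7) = 7/48.

7/48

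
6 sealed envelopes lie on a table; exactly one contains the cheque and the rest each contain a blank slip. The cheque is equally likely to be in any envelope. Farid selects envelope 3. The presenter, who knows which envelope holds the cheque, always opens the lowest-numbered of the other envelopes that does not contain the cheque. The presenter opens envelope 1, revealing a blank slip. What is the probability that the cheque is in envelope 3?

1/5

Apply Bayes' rule, conditioning on where the cheque actually is.
If it is in envelope 1 (prior 1/6): the presenter opened envelope 1, so this case is ruled out; weight (1/6)·0 = 0.
If it is in any of envelopes 2, 3, 4, 5, and 6 (prior 1/6 each): envelope 1 is the lowest-numbered option available, probability 1; weight (1/6)·1 = 1/6 each.
The weights sum to 5/6.
So P(the cheque in envelope 3 | the presenter opened envelope 1) = (1/6) / (5/6) = 1/5.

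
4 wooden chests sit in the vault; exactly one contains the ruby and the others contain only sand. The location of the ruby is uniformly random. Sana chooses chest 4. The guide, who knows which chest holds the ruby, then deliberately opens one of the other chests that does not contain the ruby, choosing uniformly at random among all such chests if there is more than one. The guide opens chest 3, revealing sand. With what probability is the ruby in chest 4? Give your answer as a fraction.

1/4

Condition on the true location of the ruby.
If it is in either of chests 1 and 2 (prior 1/4 each): the guide has 2 equally likely choices, so probability 1/2; weight (1/4)·(1/2) = 1/8 each.
If it is in chest 3 (prior 1/4): the guide opened chest 3, so this case is ruled out; weight (1/4)·0 = 0.
If it is in chest 4 (prior 1/4): the guide has 3 equally likely choices, so probability 1/3; weight (1/4)·(1/3) = 1/12.
The weights sum to 1/3.
So P(the ruby in chest 4 | the guide opened chest 3) = (1/12) / (1/3) = 1/4.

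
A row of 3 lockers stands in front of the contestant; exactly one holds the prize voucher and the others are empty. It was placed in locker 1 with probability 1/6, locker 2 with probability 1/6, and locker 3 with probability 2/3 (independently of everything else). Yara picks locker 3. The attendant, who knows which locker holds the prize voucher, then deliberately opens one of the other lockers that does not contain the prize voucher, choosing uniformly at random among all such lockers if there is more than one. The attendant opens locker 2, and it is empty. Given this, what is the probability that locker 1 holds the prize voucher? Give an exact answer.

Apply Bayes' rule, conditioning on where the prize voucher actually is.
If it is in locker 1 (prior 1/6): the attendant has no choice, probability 1; weight (1/6)·1 = 1/6.
If it is in locker 2 (prior 1/6): the attendant opened locker 2, so this case is ruled out; weight (1/6)·0 = 0.
If it is in locker 3 (prior 2/3): the attendant has 2 equally likely choices, so probability 1/2; weight (2/3)·(1/2) = 1/3.
The weights sum to 1/2.
So P(the prize voucher in locker 1 | the attendant opened locker 2) = (1/6) / (1/2) = 1/3.

1/3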